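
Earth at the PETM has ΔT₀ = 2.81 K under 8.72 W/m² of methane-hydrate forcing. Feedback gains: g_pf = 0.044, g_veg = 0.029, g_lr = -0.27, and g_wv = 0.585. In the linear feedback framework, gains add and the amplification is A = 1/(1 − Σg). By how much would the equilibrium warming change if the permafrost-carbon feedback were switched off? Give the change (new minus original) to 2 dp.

-0.31 K

Original: g = 0.388, ΔT = 2.81/(1−0.388) = 4.5915 K.
Without permafrost-carbon: g' = 0.344, ΔT' = 2.81/(1−0.344) = 4.2835 K.
Change = 4.2835 − 4.5915 = -0.31 K.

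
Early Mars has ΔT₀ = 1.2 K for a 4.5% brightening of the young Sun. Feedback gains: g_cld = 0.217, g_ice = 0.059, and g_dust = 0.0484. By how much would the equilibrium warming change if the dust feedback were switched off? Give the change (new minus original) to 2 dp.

-0.12 K

Original: g = 0.3244, ΔT = 1.2/(1−0.3244) = 1.7762 K.
Without dust: g' = 0.276, ΔT' = 1.2/(1−0.276) = 1.6575 K.
Change = 1.6575 − 1.7762 = -0.12 K.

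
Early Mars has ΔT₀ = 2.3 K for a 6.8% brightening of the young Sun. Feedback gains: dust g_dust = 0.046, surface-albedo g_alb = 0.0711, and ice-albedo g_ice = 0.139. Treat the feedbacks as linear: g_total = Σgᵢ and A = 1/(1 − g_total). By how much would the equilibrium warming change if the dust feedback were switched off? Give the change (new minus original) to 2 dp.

Original: g = 0.2561, ΔT = 2.3/(1−0.2561) = 3.0918 K.
Without dust: g' = 0.2101, ΔT' = 2.3/(1−0.2101) = 2.9118 K.
Change = 2.9118 − 3.0918 = -0.18 K.

-0.18 K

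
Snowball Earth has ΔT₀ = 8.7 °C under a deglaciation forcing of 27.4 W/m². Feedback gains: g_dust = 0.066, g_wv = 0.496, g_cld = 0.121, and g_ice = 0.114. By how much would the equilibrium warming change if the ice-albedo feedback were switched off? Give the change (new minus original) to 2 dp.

-15.41 °C

Original: g = 0.797, ΔT = 8.7/(1−0.797) = 42.8571 °C.
Without ice-albedo: g' = 0.683, ΔT' = 8.7/(1−0.683) = 27.4448 °C.
Change = 27.4448 − 42.8571 = -15.41 °C.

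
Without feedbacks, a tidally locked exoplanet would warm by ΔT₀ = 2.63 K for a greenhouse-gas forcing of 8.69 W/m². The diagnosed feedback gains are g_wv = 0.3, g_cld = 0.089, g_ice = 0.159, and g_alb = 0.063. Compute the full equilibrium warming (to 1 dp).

6.8 K

Total gain g = 0.3 + 0.089 + 0.159 + 0.063 = 0.611.
Amplification A = 1/(1 − 0.611) = 2.571.
ΔT = 2.63 × 2.571 = 6.8 K.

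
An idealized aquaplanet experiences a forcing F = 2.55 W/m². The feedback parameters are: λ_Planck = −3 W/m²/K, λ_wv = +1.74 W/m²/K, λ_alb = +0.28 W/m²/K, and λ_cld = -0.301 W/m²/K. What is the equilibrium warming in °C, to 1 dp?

Net feedback parameter λ = (−3) + (+1.74) + (+0.28) + (-0.301) = -1.281 W/m²/K.
ΔT = −F/λ = −2.55/(-1.281) = 2.0 °C.

2.0 °C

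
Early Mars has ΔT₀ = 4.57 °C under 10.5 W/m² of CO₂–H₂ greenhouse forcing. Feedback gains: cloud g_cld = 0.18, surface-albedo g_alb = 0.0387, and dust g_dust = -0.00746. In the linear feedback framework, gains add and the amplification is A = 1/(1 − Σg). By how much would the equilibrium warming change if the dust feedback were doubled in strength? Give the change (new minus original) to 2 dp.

Original: g = 0.21124, ΔT = 4.57/(1−0.21124) = 5.7939 °C.
With doubled dust: g' = 0.20378, ΔT' = 4.57/(1−0.20378) = 5.7396 °C.
Change = 5.7396 − 5.7939 = -0.05 °C.

-0.05 °C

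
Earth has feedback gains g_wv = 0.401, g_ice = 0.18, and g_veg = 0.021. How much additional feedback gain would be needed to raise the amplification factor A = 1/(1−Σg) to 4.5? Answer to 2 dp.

Current total gain = 0.602.
Target gain for A = 4.5: g* = 1 − 1/4.5 = 0.7778.
Additional gain needed = 0.7778 − 0.602 = 0.18.

0.18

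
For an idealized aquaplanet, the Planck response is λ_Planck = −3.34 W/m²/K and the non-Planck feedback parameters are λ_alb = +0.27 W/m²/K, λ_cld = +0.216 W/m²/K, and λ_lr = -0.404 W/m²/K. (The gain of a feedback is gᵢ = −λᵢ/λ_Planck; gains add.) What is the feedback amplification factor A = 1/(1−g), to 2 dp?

Convert to gains: g_alb = 0.27/3.34 = 0.08084; g_cld = 0.216/3.34 = 0.06467; g_lr = -0.404/3.34 = -0.121.
Total gain g = 0.02451.
A = 1/(1 − 0.02451) = 1.03.

1.03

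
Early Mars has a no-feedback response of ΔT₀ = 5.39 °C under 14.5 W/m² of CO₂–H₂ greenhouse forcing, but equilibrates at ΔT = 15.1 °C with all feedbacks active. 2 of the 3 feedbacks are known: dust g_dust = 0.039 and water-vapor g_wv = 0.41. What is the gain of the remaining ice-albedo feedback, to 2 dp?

0.19

Amplification A = ΔT/ΔT₀ = 15.1/5.39 = 2.801.
Total gain g = 1 − 1/A = 1 − 1/2.801 = 0.643.
Known gains sum to 0.039 + 0.41 = 0.449.
g_ice = 0.643 − 0.449 = 0.19.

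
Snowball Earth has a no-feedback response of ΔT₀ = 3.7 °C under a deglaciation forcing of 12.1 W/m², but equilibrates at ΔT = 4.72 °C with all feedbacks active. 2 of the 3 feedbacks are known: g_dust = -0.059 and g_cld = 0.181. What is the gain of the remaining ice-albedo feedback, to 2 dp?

Amplification A = ΔT/ΔT₀ = 4.72/3.7 = 1.276.
Total gain g = 1 − 1/A = 1 − 1/1.276 = 0.2163.
Known gains sum to -0.059 + 0.181 = 0.122.
g_ice = 0.2163 − 0.122 = 0.09.

0.09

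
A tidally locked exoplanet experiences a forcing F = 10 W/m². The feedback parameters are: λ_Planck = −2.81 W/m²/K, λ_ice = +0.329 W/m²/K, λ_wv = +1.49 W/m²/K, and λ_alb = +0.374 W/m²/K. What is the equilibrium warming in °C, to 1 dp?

16.2 °C

Net feedback parameter λ = (−2.81) + (+0.329) + (+1.49) + (+0.374) = -0.617 W/m²/K.
ΔT = −F/λ = −10/(-0.617) = 16.2 °C.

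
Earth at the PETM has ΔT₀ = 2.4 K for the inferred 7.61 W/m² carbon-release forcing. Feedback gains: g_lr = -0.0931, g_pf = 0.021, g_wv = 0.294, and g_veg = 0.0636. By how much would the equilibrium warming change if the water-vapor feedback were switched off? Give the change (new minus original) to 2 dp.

-0.98 K

Original: g = 0.2855, ΔT = 2.4/(1−0.2855) = 3.3590 K.
Without water-vapor: g' = -0.0085, ΔT' = 2.4/(1+0.0085) = 2.3798 K.
Change = 2.3798 − 3.3590 = -0.98 K.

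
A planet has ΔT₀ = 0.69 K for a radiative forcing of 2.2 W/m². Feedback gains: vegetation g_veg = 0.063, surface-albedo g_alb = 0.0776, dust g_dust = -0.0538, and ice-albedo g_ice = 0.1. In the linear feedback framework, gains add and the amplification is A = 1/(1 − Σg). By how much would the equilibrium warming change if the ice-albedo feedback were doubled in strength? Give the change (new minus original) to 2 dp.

Original: g = 0.1868, ΔT = 0.69/(1−0.1868) = 0.8485 K.
With doubled ice-albedo: g' = 0.2868, ΔT' = 0.69/(1−0.2868) = 0.9675 K.
Change = 0.9675 − 0.8485 = 0.12 K.

0.12 K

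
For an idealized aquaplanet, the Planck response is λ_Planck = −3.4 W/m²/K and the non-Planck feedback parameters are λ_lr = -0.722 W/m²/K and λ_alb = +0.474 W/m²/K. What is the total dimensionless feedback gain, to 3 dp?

-0.073

Convert to gains: g_lr = -0.722/3.4 = -0.2124; g_alb = 0.474/3.4 = 0.1394.
Total gain g = -0.073.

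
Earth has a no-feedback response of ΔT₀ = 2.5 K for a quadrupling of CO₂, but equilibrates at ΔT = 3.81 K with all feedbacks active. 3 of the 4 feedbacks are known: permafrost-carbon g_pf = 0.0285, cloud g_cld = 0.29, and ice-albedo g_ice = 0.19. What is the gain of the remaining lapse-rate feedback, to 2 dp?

Amplification A = ΔT/ΔT₀ = 3.81/2.5 = 1.524.
Total gain g = 1 − 1/A = 1 − 1/1.524 = 0.3438.
Known gains sum to 0.0285 + 0.29 + 0.19 = 0.5085.
g_lr = 0.3438 − 0.5085 = -0.16.

-0.16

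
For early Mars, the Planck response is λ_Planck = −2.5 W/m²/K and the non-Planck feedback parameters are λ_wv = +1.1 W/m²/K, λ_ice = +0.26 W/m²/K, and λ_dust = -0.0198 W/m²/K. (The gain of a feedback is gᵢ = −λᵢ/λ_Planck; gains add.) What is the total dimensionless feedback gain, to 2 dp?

0.54

Convert to gains: g_wv = 1.1/2.5 = 0.44; g_ice = 0.26/2.5 = 0.104; g_dust = -0.0198/2.5 = -0.00792.
Total gain g = 0.53608.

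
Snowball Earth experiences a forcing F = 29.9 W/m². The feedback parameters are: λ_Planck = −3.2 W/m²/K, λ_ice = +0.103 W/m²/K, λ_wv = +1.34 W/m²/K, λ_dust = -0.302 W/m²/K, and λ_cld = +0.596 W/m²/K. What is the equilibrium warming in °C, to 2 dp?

20.44 °C

Net feedback parameter λ = (−3.2) + (+0.103) + (+1.34) + (-0.302) + (+0.596) = -1.463 W/m²/K.
ΔT = −F/λ = −29.9/(-1.463) = 20.44 °C.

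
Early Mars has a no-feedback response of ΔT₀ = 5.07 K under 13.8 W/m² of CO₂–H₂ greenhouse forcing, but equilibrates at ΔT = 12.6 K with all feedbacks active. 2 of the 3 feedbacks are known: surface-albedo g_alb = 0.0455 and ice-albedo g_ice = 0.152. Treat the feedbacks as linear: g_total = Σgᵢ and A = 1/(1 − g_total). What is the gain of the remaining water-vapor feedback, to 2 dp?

0.40

Amplification A = ΔT/ΔT₀ = 12.6/5.07 = 2.485.
Total gain g = 1 − 1/A = 1 − 1/2.485 = 0.5976.
Known gains sum to 0.0455 + 0.152 = 0.1975.
g_wv = 0.5976 − 0.1975 = 0.40.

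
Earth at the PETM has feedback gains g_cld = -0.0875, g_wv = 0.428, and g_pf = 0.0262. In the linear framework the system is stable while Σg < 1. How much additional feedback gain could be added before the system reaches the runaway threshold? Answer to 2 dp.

Current total gain = -0.0875 + 0.428 + 0.0262 = 0.3667.
Margin to runaway = 1 − 0.3667 = 0.63.

0.63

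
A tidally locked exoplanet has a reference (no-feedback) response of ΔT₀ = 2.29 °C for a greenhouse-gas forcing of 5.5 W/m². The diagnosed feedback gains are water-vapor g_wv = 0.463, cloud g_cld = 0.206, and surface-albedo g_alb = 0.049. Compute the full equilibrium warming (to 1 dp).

8.1 °C

Total gain g = 0.463 + 0.206 + 0.049 = 0.718.
Amplification A = 1/(1 − 0.718) = 3.546.
ΔT = 2.29 × 3.546 = 8.1 °C.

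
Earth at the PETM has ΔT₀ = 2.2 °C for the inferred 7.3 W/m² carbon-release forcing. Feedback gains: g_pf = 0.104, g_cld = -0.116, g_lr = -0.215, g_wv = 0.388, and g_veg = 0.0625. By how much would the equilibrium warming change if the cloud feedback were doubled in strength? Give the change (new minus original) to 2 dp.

Original: g = 0.2235, ΔT = 2.2/(1−0.2235) = 2.8332 °C.
With doubled cloud: g' = 0.1075, ΔT' = 2.2/(1−0.1075) = 2.4650 °C.
Change = 2.4650 − 2.8332 = -0.37 °C.

-0.37 °C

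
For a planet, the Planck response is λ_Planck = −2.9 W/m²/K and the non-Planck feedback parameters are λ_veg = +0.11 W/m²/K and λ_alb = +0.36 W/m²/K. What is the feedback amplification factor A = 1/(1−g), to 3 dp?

Convert to gains: g_veg = 0.11/2.9 = 0.03793; g_alb = 0.36/2.9 = 0.1241.
Total gain g = 0.16203.
A = 1/(1 − 0.16203) = 1.193.

1.193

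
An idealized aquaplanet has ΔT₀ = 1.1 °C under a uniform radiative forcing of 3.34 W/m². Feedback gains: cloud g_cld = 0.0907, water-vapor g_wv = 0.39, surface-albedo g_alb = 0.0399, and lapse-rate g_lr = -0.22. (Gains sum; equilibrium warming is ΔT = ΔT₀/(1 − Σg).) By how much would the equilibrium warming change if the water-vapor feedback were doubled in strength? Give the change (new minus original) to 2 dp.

Original: g = 0.3006, ΔT = 1.1/(1−0.3006) = 1.5728 °C.
With doubled water-vapor: g' = 0.6906, ΔT' = 1.1/(1−0.6906) = 3.5553 °C.
Change = 3.5553 − 1.5728 = 1.98 °C.

1.98 °C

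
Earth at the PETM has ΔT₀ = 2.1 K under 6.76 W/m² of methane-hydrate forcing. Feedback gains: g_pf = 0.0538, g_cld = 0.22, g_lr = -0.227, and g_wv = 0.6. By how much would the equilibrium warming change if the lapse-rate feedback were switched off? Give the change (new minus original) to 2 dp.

Original: g = 0.6468, ΔT = 2.1/(1−0.6468) = 5.9456 K.
Without lapse-rate: g' = 0.8738, ΔT' = 2.1/(1−0.8738) = 16.6403 K.
Change = 16.6403 − 5.9456 = 10.69 K.

10.69 K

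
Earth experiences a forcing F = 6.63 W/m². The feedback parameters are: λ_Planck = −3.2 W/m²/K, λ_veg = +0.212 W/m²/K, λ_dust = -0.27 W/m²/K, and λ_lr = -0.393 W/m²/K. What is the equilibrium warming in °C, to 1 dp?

Net feedback parameter λ = (−3.2) + (+0.212) + (-0.27) + (-0.393) = -3.651 W/m²/K.
ΔT = −F/λ = −6.63/(-3.651) = 1.8 °C.

1.8 °C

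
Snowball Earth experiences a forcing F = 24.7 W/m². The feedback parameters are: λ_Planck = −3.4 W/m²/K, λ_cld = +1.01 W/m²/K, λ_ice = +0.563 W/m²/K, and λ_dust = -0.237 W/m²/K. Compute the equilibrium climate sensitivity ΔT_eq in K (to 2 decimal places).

11.97 K

Net feedback parameter λ = (−3.4) + (+1.01) + (+0.563) + (-0.237) = -2.064 W/m²/K.
ΔT = −F/λ = −24.7/(-2.064) = 11.97 K.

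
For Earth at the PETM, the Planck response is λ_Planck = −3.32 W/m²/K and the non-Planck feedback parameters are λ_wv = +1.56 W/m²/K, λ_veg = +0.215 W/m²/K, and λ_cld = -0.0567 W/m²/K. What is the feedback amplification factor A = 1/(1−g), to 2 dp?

Convert to gains: g_wv = 1.56/3.32 = 0.4699; g_veg = 0.215/3.32 = 0.06476; g_cld = -0.0567/3.32 = -0.01708.
Total gain g = 0.51758.
A = 1/(1 − 0.51758) = 2.07.

2.07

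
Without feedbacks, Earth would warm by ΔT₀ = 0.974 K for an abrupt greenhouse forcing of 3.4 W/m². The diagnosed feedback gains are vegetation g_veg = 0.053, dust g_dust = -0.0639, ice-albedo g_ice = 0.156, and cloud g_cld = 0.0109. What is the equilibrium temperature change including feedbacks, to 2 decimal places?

Total gain g = 0.053 − 0.0639 + 0.156 + 0.0109 = 0.156.
Amplification A = 1/(1 − 0.156) = 1.185.
ΔT = 0.974 × 1.185 = 1.15 K.

1.15 K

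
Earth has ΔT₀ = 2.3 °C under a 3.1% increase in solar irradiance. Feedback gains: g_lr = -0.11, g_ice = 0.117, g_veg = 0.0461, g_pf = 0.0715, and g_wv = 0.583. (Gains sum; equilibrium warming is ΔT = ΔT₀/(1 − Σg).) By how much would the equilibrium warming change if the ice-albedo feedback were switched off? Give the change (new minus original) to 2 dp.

-2.25 °C

Original: g = 0.7076, ΔT = 2.3/(1−0.7076) = 7.8659 °C.
Without ice-albedo: g' = 0.5906, ΔT' = 2.3/(1−0.5906) = 5.6180 °C.
Change = 5.6180 − 7.8659 = -2.25 °C.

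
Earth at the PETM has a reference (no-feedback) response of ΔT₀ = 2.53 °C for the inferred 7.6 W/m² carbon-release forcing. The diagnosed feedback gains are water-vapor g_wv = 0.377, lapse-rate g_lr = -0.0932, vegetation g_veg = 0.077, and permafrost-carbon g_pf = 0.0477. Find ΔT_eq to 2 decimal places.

4.28 °C

Total gain g = 0.377 − 0.0932 + 0.077 + 0.0477 = 0.4085.
Amplification A = 1/(1 − 0.4085) = 1.691.
ΔT = 2.53 × 1.691 = 4.28 °C.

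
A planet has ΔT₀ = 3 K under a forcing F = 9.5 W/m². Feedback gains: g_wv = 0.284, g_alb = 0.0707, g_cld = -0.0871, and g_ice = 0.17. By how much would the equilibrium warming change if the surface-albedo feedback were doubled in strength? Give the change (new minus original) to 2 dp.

0.77 K

Original: g = 0.4376, ΔT = 3/(1−0.4376) = 5.3343 K.
With doubled surface-albedo: g' = 0.5083, ΔT' = 3/(1−0.5083) = 6.1013 K.
Change = 6.1013 − 5.3343 = 0.77 K.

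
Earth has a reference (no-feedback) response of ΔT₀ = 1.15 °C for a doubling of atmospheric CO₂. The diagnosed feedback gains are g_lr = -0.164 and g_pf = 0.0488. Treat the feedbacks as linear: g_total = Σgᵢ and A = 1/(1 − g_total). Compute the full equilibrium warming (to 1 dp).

Total gain g = -0.164 + 0.0488 = -0.1152.
Amplification A = 1/(1 + 0.1152) = 0.8967.
ΔT = 1.15 × 0.8967 = 1.0 °C.

1.0 °C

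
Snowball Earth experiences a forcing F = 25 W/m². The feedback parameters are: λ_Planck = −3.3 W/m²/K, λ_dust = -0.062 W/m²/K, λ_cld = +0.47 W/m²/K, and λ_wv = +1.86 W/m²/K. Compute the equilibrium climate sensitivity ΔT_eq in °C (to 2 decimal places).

24.22 °C

Net feedback parameter λ = (−3.3) + (-0.062) + (+0.47) + (+1.86) = -1.032 W/m²/K.
ΔT = −F/λ = −25/(-1.032) = 24.22 °C.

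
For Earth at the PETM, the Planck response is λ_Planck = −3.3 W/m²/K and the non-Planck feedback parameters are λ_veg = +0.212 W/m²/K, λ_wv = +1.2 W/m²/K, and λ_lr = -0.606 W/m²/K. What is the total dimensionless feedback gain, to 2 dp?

Convert to gains: g_veg = 0.212/3.3 = 0.06424; g_wv = 1.2/3.3 = 0.3636; g_lr = -0.606/3.3 = -0.1836.
Total gain g = 0.24424.

0.24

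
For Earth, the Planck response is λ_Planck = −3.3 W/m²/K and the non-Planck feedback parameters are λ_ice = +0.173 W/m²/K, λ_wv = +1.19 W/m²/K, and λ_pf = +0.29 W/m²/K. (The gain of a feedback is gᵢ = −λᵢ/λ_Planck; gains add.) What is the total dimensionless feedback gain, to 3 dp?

Convert to gains: g_ice = 0.173/3.3 = 0.05242; g_wv = 1.19/3.3 = 0.3606; g_pf = 0.29/3.3 = 0.08788.
Total gain g = 0.5009.

0.501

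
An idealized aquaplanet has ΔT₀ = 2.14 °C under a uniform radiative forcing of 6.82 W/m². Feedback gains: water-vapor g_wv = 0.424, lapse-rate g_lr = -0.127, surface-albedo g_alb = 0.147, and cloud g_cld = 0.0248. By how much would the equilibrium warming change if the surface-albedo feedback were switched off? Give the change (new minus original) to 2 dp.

Original: g = 0.4688, ΔT = 2.14/(1−0.4688) = 4.0286 °C.
Without surface-albedo: g' = 0.3218, ΔT' = 2.14/(1−0.3218) = 3.1554 °C.
Change = 3.1554 − 4.0286 = -0.87 °C.

-0.87 °C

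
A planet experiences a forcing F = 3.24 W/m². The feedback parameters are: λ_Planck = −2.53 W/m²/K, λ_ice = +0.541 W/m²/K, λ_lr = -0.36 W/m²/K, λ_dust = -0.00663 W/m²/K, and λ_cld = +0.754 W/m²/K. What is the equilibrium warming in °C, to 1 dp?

2.0 °C

Net feedback parameter λ = (−2.53) + (+0.541) + (-0.36) + (-0.00663) + (+0.754) = -1.60163 W/m²/K.
ΔT = −F/λ = −3.24/(-1.60163) = 2.0 °C.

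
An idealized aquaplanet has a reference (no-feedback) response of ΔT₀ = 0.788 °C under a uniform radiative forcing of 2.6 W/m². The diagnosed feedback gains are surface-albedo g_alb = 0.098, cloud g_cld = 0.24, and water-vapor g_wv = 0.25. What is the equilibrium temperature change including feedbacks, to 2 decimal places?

1.91 °C

Total gain g = 0.098 + 0.24 + 0.25 = 0.588.
Amplification A = 1/(1 − 0.588) = 2.427.
ΔT = 0.788 × 2.427 = 1.91 °C.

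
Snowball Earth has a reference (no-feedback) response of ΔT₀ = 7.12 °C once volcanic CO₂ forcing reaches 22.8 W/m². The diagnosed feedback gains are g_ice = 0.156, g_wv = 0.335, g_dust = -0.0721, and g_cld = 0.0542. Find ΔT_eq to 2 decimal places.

Total gain g = 0.156 + 0.335 − 0.0721 + 0.0542 = 0.4731.
Amplification A = 1/(1 − 0.4731) = 1.898.
ΔT = 7.12 × 1.898 = 13.51 °C.

13.51 °C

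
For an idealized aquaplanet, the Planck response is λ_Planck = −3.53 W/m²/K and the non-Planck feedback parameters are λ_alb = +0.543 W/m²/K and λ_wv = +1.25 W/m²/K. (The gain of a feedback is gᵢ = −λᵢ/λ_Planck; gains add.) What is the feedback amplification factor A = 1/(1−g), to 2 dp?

Convert to gains: g_alb = 0.543/3.53 = 0.1538; g_wv = 1.25/3.53 = 0.3541.
Total gain g = 0.5079.
A = 1/(1 − 0.5079) = 2.03.

2.03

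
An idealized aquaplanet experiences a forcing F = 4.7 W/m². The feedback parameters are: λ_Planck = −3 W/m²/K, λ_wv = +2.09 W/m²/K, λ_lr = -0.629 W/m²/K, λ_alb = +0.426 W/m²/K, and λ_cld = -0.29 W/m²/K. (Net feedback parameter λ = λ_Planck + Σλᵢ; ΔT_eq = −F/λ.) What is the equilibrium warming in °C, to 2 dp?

3.35 °C

Net feedback parameter λ = (−3) + (+2.09) + (-0.629) + (+0.426) + (-0.29) = -1.403 W/m²/K.
ΔT = −F/λ = −4.7/(-1.403) = 3.35 °C.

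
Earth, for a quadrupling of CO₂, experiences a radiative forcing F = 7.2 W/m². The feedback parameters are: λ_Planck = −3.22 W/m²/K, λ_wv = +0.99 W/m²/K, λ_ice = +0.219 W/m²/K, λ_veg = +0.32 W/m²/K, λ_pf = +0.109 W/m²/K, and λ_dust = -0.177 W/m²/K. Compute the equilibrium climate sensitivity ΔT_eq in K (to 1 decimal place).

Net feedback parameter λ = (−3.22) + (+0.99) + (+0.219) + (+0.32) + (+0.109) + (-0.177) = -1.759 W/m²/K.
ΔT = −F/λ = −7.2/(-1.759) = 4.1 K.

4.1 K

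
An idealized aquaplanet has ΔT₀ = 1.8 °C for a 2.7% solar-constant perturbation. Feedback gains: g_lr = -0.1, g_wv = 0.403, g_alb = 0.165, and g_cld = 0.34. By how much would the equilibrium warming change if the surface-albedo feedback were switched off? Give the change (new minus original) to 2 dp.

-4.33 °C

Original: g = 0.808, ΔT = 1.8/(1−0.808) = 9.3750 °C.
Without surface-albedo: g' = 0.643, ΔT' = 1.8/(1−0.643) = 5.0420 °C.
Change = 5.0420 − 9.3750 = -4.33 °C.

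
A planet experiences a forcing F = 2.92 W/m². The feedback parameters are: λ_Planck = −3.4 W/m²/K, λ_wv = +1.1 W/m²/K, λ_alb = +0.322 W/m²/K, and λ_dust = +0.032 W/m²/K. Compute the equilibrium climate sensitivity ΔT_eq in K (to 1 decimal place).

Net feedback parameter λ = (−3.4) + (+1.1) + (+0.322) + (+0.032) = -1.946 W/m²/K.
ΔT = −F/λ = −2.92/(-1.946) = 1.5 K.

1.5 K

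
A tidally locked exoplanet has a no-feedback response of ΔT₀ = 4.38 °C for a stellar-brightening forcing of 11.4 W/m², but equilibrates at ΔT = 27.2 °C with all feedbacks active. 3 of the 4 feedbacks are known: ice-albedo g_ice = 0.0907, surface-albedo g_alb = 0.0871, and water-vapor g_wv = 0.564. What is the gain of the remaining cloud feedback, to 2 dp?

Amplification A = ΔT/ΔT₀ = 27.2/4.38 = 6.21.
Total gain g = 1 − 1/A = 1 − 1/6.21 = 0.839.
Known gains sum to 0.0907 + 0.0871 + 0.564 = 0.7418.
g_cld = 0.839 − 0.7418 = 0.10.

0.10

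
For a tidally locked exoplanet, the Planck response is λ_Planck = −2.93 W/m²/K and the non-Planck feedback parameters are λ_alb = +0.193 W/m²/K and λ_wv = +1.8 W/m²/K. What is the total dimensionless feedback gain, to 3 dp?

Convert to gains: g_alb = 0.193/2.93 = 0.06587; g_wv = 1.8/2.93 = 0.6143.
Total gain g = 0.68017.

0.680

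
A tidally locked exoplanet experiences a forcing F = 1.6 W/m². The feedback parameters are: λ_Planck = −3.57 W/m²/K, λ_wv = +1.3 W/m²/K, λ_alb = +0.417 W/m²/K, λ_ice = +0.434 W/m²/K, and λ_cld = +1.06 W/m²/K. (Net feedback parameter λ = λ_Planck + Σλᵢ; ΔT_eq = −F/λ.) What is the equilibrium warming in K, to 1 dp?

Net feedback parameter λ = (−3.57) + (+1.3) + (+0.417) + (+0.434) + (+1.06) = -0.359 W/m²/K.
ΔT = −F/λ = −1.6/(-0.359) = 4.5 K.

4.5 K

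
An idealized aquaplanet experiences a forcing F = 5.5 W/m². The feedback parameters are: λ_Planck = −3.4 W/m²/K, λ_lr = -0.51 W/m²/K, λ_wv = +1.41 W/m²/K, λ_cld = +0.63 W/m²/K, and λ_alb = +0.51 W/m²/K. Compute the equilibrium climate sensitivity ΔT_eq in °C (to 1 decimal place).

Net feedback parameter λ = (−3.4) + (-0.51) + (+1.41) + (+0.63) + (+0.51) = -1.36 W/m²/K.
ΔT = −F/λ = −5.5/(-1.36) = 4.0 °C.

4.0 °C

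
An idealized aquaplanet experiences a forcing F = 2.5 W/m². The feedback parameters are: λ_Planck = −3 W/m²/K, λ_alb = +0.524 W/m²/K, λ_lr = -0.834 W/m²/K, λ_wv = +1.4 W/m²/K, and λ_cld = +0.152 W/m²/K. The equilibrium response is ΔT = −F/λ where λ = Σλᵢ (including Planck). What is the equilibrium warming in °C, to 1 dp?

1.4 °C

Net feedback parameter λ = (−3) + (+0.524) + (-0.834) + (+1.4) + (+0.152) = -1.758 W/m²/K.
ΔT = −F/λ = −2.5/(-1.758) = 1.4 °C.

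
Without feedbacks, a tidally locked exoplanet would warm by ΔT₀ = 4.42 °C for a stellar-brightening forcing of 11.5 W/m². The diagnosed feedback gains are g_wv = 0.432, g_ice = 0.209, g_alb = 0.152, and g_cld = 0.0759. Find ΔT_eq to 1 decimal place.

Total gain g = 0.432 + 0.209 + 0.152 + 0.0759 = 0.8689.
Amplification A = 1/(1 − 0.8689) = 7.628.
ΔT = 4.42 × 7.628 = 33.7 °C.

33.7 °C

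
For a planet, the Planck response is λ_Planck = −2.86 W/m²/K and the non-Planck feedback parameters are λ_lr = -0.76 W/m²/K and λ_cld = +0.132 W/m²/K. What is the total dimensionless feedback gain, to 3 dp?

-0.220

Convert to gains: g_lr = -0.76/2.86 = -0.2657; g_cld = 0.132/2.86 = 0.04615.
Total gain g = -0.21955.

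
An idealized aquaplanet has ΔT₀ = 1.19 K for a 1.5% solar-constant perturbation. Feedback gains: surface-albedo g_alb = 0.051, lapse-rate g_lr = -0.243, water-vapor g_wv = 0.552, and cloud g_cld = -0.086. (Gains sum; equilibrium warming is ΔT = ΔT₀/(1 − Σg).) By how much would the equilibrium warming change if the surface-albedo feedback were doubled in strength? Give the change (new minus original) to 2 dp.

Original: g = 0.274, ΔT = 1.19/(1−0.274) = 1.6391 K.
With doubled surface-albedo: g' = 0.325, ΔT' = 1.19/(1−0.325) = 1.7630 K.
Change = 1.7630 − 1.6391 = 0.12 K.

0.12 K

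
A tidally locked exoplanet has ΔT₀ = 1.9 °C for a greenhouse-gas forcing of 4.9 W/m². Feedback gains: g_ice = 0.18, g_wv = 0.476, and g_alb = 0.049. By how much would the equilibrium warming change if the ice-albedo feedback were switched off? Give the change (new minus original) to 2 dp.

Original: g = 0.705, ΔT = 1.9/(1−0.705) = 6.4407 °C.
Without ice-albedo: g' = 0.525, ΔT' = 1.9/(1−0.525) = 4.0000 °C.
Change = 4.0000 − 6.4407 = -2.44 °C.

-2.44 °C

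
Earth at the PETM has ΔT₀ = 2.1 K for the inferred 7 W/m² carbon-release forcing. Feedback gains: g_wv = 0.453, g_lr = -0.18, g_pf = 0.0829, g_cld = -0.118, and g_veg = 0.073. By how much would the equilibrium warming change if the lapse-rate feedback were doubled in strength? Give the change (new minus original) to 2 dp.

Original: g = 0.3109, ΔT = 2.1/(1−0.3109) = 3.0475 K.
With doubled lapse-rate: g' = 0.1309, ΔT' = 2.1/(1−0.1309) = 2.4163 K.
Change = 2.4163 − 3.0475 = -0.63 K.

-0.63 K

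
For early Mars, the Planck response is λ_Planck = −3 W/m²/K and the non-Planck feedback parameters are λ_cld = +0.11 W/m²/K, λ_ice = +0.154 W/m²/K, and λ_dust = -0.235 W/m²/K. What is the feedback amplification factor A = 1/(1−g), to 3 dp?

Convert to gains: g_cld = 0.11/3 = 0.03667; g_ice = 0.154/3 = 0.05133; g_dust = -0.235/3 = -0.07833.
Total gain g = 0.00967.
A = 1/(1 − 0.00967) = 1.010.

1.010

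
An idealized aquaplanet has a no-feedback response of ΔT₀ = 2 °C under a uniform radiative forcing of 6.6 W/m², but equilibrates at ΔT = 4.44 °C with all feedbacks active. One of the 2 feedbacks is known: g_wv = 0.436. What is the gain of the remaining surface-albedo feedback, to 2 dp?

Amplification A = ΔT/ΔT₀ = 4.44/2 = 2.22.
Total gain g = 1 − 1/A = 1 − 1/2.22 = 0.5495.
The known gain is 0.436.
g_alb = 0.5495 − 0.436 = 0.11.

0.11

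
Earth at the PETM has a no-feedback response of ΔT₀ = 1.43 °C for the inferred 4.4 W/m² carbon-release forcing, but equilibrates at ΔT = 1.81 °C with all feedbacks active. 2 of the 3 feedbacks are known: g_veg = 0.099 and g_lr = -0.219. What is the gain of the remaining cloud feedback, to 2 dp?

0.33

Amplification A = ΔT/ΔT₀ = 1.81/1.43 = 1.266.
Total gain g = 1 − 1/A = 1 − 1/1.266 = 0.2101.
Known gains sum to 0.099 − 0.219 = -0.12.
g_cld = 0.2101 + 0.12 = 0.33.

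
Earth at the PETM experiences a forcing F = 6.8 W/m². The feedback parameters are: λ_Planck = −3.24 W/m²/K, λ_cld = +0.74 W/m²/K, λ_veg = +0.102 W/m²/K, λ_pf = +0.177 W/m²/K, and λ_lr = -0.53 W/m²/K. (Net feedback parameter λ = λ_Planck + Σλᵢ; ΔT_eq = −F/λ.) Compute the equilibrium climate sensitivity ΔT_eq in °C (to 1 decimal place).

Net feedback parameter λ = (−3.24) + (+0.74) + (+0.102) + (+0.177) + (-0.53) = -2.751 W/m²/K.
ΔT = −F/λ = −6.8/(-2.751) = 2.5 °C.

2.5 °C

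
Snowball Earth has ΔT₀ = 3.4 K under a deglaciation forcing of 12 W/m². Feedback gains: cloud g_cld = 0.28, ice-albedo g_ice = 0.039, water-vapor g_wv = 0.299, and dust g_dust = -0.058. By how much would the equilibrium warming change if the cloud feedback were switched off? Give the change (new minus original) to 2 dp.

-3.01 K

Original: g = 0.56, ΔT = 3.4/(1−0.56) = 7.7273 K.
Without cloud: g' = 0.28, ΔT' = 3.4/(1−0.28) = 4.7222 K.
Change = 4.7222 − 7.7273 = -3.01 K.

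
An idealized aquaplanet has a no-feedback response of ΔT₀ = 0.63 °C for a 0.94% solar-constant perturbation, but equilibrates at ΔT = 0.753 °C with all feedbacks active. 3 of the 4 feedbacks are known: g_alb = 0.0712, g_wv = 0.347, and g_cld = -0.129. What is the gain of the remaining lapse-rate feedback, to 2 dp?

-0.13

Amplification A = ΔT/ΔT₀ = 0.753/0.63 = 1.195.
Total gain g = 1 − 1/A = 1 − 1/1.195 = 0.1632.
Known gains sum to 0.0712 + 0.347 − 0.129 = 0.2892.
g_lr = 0.1632 − 0.2892 = -0.13.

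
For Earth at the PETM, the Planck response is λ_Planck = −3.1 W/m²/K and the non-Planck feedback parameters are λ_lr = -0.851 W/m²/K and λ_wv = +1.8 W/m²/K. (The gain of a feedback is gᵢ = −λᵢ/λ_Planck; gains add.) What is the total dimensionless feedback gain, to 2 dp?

Convert to gains: g_lr = -0.851/3.1 = -0.2745; g_wv = 1.8/3.1 = 0.5806.
Total gain g = 0.3061.

0.31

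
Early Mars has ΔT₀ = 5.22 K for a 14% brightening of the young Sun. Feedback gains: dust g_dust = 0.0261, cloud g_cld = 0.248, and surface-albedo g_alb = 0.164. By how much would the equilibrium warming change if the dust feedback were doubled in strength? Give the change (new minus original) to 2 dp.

0.45 K

Original: g = 0.4381, ΔT = 5.22/(1−0.4381) = 9.2899 K.
With doubled dust: g' = 0.4642, ΔT' = 5.22/(1−0.4642) = 9.7424 K.
Change = 9.7424 − 9.2899 = 0.45 K.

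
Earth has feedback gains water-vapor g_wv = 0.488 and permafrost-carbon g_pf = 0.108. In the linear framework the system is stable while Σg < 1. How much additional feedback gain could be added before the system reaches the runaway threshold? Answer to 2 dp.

0.40

Current total gain = 0.488 + 0.108 = 0.596.
Margin to runaway = 1 − 0.596 = 0.40.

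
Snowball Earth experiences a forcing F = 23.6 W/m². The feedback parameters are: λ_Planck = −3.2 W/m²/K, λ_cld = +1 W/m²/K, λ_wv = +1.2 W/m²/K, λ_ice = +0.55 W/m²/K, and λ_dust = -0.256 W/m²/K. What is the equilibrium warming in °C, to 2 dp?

33.43 °C

Net feedback parameter λ = (−3.2) + (+1) + (+1.2) + (+0.55) + (-0.256) = -0.706 W/m²/K.
ΔT = −F/λ = −23.6/(-0.706) = 33.43 °C.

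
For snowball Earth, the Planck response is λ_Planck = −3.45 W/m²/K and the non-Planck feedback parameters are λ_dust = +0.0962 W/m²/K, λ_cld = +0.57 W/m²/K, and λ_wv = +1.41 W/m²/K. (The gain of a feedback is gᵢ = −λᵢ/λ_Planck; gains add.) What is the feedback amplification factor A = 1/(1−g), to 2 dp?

Convert to gains: g_dust = 0.0962/3.45 = 0.02788; g_cld = 0.57/3.45 = 0.1652; g_wv = 1.41/3.45 = 0.4087.
Total gain g = 0.60178.
A = 1/(1 − 0.60178) = 2.51.

2.51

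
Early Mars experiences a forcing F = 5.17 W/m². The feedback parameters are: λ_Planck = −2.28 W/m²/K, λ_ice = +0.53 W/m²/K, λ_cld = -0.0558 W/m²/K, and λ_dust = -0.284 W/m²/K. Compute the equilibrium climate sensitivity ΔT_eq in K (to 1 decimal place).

2.5 K

Net feedback parameter λ = (−2.28) + (+0.53) + (-0.0558) + (-0.284) = -2.0898 W/m²/K.
ΔT = −F/λ = −5.17/(-2.0898) = 2.5 K.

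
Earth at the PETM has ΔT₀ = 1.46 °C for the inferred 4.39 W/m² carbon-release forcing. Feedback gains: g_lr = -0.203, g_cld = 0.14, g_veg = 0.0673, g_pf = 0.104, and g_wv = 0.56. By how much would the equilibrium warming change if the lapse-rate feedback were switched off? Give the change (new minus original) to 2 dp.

Original: g = 0.6683, ΔT = 1.46/(1−0.6683) = 4.4016 °C.
Without lapse-rate: g' = 0.8713, ΔT' = 1.46/(1−0.8713) = 11.3442 °C.
Change = 11.3442 − 4.4016 = 6.94 °C.

6.94 °C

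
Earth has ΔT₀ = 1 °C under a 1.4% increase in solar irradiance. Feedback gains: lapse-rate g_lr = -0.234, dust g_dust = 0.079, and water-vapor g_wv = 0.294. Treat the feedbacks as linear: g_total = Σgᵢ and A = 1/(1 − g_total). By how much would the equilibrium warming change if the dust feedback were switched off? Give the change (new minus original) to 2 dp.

-0.10 °C

Original: g = 0.139, ΔT = 1/(1−0.139) = 1.1614 °C.
Without dust: g' = 0.06, ΔT' = 1/(1−0.06) = 1.0638 °C.
Change = 1.0638 − 1.1614 = -0.10 °C.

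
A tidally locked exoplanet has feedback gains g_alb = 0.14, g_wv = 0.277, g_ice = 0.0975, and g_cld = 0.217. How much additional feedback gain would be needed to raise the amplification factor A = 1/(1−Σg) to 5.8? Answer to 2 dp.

0.10

Current total gain = 0.7315.
Target gain for A = 5.8: g* = 1 − 1/5.8 = 0.8276.
Additional gain needed = 0.8276 − 0.7315 = 0.10.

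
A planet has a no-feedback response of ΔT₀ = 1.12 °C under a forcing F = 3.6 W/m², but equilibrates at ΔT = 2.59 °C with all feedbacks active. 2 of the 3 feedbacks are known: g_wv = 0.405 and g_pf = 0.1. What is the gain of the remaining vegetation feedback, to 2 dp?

Amplification A = ΔT/ΔT₀ = 2.59/1.12 = 2.312.
Total gain g = 1 − 1/A = 1 − 1/2.312 = 0.5675.
Known gains sum to 0.405 + 0.1 = 0.505.
g_veg = 0.5675 − 0.505 = 0.06.

0.06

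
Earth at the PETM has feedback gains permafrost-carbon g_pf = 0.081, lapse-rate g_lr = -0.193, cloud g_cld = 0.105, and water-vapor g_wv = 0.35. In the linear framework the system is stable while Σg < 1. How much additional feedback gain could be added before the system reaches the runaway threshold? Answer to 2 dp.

0.66

Current total gain = 0.081 − 0.193 + 0.105 + 0.35 = 0.343.
Margin to runaway = 1 − 0.343 = 0.66.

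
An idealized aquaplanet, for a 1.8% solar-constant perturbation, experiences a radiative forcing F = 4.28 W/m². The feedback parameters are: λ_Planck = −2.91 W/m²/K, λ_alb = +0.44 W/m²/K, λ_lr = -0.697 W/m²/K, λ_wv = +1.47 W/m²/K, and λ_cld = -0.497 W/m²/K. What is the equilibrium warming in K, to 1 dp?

2.0 K

Net feedback parameter λ = (−2.91) + (+0.44) + (-0.697) + (+1.47) + (-0.497) = -2.194 W/m²/K.
ΔT = −F/λ = −4.28/(-2.194) = 2.0 K.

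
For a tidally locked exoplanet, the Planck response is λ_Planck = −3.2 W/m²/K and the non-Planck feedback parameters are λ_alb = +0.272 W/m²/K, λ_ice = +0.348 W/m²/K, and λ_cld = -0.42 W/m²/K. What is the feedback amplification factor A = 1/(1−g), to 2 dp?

Convert to gains: g_alb = 0.272/3.2 = 0.085; g_ice = 0.348/3.2 = 0.1087; g_cld = -0.42/3.2 = -0.1312.
Total gain g = 0.0625.
A = 1/(1 − 0.0625) = 1.07.

1.07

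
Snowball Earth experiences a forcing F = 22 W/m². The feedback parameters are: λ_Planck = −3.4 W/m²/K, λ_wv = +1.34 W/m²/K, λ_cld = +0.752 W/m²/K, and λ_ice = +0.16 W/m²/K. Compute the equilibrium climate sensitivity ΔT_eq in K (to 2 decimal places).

19.16 K

Net feedback parameter λ = (−3.4) + (+1.34) + (+0.752) + (+0.16) = -1.148 W/m²/K.
ΔT = −F/λ = −22/(-1.148) = 19.16 K.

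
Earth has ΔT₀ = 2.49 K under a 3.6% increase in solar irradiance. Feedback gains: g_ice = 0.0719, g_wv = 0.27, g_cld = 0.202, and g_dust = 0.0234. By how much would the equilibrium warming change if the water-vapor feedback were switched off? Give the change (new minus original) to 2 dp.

-2.21 K

Original: g = 0.5673, ΔT = 2.49/(1−0.5673) = 5.7546 K.
Without water-vapor: g' = 0.2973, ΔT' = 2.49/(1−0.2973) = 3.5435 K.
Change = 3.5435 − 5.7546 = -2.21 K.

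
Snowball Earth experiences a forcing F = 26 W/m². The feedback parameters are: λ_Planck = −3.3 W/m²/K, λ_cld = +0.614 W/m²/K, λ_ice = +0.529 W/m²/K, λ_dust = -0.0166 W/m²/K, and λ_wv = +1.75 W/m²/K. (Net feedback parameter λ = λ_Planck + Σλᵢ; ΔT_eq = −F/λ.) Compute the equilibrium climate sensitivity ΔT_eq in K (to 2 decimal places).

Net feedback parameter λ = (−3.3) + (+0.614) + (+0.529) + (-0.0166) + (+1.75) = -0.4236 W/m²/K.
ΔT = −F/λ = −26/(-0.4236) = 61.38 K.

61.38 K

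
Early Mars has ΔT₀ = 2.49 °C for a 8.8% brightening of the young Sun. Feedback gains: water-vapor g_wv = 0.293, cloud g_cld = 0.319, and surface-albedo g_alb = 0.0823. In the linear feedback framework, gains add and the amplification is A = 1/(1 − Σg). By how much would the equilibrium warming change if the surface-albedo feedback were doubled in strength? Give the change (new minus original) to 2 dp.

3.00 °C

Original: g = 0.6943, ΔT = 2.49/(1−0.6943) = 8.1452 °C.
With doubled surface-albedo: g' = 0.7766, ΔT' = 2.49/(1−0.7766) = 11.1459 °C.
Change = 11.1459 − 8.1452 = 3.00 °C.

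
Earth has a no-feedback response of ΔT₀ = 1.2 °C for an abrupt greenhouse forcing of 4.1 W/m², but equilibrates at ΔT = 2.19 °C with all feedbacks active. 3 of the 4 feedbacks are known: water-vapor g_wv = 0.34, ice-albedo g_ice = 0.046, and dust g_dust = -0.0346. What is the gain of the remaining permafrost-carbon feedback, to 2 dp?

0.10

Amplification A = ΔT/ΔT₀ = 2.19/1.2 = 1.825.
Total gain g = 1 − 1/A = 1 − 1/1.825 = 0.4521.
Known gains sum to 0.34 + 0.046 − 0.0346 = 0.3514.
g_pf = 0.4521 − 0.3514 = 0.10.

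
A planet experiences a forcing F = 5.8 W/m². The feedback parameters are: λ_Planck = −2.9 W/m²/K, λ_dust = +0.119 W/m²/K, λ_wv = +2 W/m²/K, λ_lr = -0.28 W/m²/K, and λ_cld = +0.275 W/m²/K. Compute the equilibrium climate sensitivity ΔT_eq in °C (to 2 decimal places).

7.38 °C

Net feedback parameter λ = (−2.9) + (+0.119) + (+2) + (-0.28) + (+0.275) = -0.786 W/m²/K.
ΔT = −F/λ = −5.8/(-0.786) = 7.38 °C.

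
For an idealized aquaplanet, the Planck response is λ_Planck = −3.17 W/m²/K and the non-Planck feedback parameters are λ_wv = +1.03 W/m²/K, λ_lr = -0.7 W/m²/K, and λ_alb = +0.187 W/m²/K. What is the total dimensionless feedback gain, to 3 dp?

0.163

Convert to gains: g_wv = 1.03/3.17 = 0.3249; g_lr = -0.7/3.17 = -0.2208; g_alb = 0.187/3.17 = 0.05899.
Total gain g = 0.16309.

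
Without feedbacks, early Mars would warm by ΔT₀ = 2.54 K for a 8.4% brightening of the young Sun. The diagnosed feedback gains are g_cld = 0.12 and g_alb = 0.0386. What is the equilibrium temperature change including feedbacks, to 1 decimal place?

Total gain g = 0.12 + 0.0386 = 0.1586.
Amplification A = 1/(1 − 0.1586) = 1.188.
ΔT = 2.54 × 1.188 = 3.0 K.

3.0 K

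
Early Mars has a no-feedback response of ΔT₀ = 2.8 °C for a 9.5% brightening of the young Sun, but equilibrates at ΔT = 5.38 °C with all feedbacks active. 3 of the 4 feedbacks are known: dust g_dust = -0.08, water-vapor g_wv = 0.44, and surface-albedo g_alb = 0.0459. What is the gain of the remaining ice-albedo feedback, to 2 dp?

Amplification A = ΔT/ΔT₀ = 5.38/2.8 = 1.921.
Total gain g = 1 − 1/A = 1 − 1/1.921 = 0.4794.
Known gains sum to -0.08 + 0.44 + 0.0459 = 0.4059.
g_ice = 0.4794 − 0.4059 = 0.07.

0.07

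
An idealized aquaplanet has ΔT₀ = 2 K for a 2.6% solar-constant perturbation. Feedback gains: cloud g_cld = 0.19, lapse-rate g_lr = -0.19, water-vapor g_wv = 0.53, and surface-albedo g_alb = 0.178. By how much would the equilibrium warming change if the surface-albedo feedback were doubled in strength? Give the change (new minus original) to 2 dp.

10.69 K

Original: g = 0.708, ΔT = 2/(1−0.708) = 6.8493 K.
With doubled surface-albedo: g' = 0.886, ΔT' = 2/(1−0.886) = 17.5439 K.
Change = 17.5439 − 6.8493 = 10.69 K.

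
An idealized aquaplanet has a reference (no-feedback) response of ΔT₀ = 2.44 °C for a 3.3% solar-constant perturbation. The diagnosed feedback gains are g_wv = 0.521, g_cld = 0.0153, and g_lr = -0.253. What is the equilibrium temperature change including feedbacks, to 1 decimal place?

3.4 °C

Total gain g = 0.521 + 0.0153 − 0.253 = 0.2833.
Amplification A = 1/(1 − 0.2833) = 1.395.
ΔT = 2.44 × 1.395 = 3.4 °C.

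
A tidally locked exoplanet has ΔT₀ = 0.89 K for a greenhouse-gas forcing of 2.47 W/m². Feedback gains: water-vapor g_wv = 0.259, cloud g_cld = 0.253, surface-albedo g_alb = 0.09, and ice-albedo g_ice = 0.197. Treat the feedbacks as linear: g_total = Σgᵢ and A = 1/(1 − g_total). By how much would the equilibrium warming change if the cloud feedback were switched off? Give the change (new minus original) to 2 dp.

-2.47 K

Original: g = 0.799, ΔT = 0.89/(1−0.799) = 4.4279 K.
Without cloud: g' = 0.546, ΔT' = 0.89/(1−0.546) = 1.9604 K.
Change = 1.9604 − 4.4279 = -2.47 K.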